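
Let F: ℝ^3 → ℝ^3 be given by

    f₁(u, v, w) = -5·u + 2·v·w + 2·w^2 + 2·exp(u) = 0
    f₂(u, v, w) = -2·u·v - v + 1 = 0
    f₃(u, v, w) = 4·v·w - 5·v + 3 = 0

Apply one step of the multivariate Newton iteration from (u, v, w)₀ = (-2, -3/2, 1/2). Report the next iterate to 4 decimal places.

At (-2, -3/2, 1/2): F = (9.270671, -3.5000, 7.5000).
Jacobian J = [[2·exp(u) - 5, 2·w, 2·v + 4·w], [-2·v, -2·u - 1, 0], [0, 4·w - 5, 4·v]].
At the point, J = [[-4.729329, 1.0000, -1.0000], [3.0000, 3.0000, 0.0000], [0.0000, -3.0000, -6.0000]] (det J = 112.127930).
Solving J·Δ = −F gives Δ = (1.5685, -0.4018, 1.4509).
Then the next iterate is (u, v, w)₁ = (-0.4315, -1.9018, 1.9509).

(-0.4315, -1.9018, 1.9509)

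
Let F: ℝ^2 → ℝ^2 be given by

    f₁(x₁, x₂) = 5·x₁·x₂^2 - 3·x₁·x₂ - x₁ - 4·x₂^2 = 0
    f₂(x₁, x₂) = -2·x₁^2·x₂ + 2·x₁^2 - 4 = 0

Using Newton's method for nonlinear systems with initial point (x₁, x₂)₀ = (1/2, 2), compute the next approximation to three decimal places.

(-0.849, -1.605)

At (1/2, 2): F = (-9.500, -4.500).
Jacobian J = [[5·x₂^2 - 3·x₂ - 1, 10·x₁·x₂ - 3·x₁ - 8·x₂], [-4·x₁·x₂ + 4·x₁, -2·x₁^2]].
At the point, J = [[13.000, -7.500], [-2.000, -0.500]] (det J = -21.500).
Solving J·Δ = −F gives Δ = (-1.349, -3.605).
Then the next iterate is (x₁, x₂)₁ = (-0.849, -1.605).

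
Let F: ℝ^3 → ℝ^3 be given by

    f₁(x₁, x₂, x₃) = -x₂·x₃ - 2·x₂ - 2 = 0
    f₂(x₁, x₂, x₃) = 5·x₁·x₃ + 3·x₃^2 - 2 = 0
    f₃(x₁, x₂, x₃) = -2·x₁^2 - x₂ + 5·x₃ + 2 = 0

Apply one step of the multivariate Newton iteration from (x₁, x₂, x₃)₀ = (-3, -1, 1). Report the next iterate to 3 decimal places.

At (-3, -1, 1): F = (1.000, -14.000, -10.000).
Jacobian J = [[0, -x₃ - 2, -x₂], [5·x₃, 0, 5·x₁ + 6·x₃], [-4·x₁, -1, 5]].
At the point, J = [[0.000, -3.000, 1.000], [5.000, 0.000, -9.000], [12.000, -1.000, 5.000]] (det J = 394.000).
Solving J·Δ = −F gives Δ = (1.206, 0.038, -0.886).
Then the next iterate is (x₁, x₂, x₃)₁ = (-1.794, -0.962, 0.114).

(-1.794, -0.962, 0.114)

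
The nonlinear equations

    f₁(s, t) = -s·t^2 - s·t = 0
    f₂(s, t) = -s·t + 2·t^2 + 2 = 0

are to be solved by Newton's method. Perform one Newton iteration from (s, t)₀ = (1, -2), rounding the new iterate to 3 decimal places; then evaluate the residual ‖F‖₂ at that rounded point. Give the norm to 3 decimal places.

3.104

At (1, -2): F = (-2.000, 12.000).
Jacobian J = [[-t^2 - t, -2·s·t - s], [-t, -s + 4·t]].
At the point, J = [[-2.000, 3.000], [2.000, -9.000]] (det J = 12.000).
Solving J·Δ = −F gives Δ = (1.500, 1.667).
Then the next iterate is (s, t)₁ = (2.500, -0.333).
Re-evaluating at (2.500, -0.333): F = (0.55528, 3.05428), so ‖F‖₂ = 3.104.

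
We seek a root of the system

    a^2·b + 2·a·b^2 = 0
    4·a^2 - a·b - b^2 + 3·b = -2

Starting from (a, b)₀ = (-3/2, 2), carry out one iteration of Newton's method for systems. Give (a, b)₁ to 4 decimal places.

(-0.3764, 1.4613)

At (-3/2, 2): F = (-7.5000, 16.0000).
Jacobian J = [[2·a·b + 2·b^2, a^2 + 4·a·b], [8·a - b, -a - 2·b + 3]].
At the point, J = [[2.0000, -9.7500], [-14.0000, 0.5000]] (det J = -135.5000).
Solving J·Δ = −F gives Δ = (1.1236, -0.5387).
Then the next iterate is (a, b)₁ = (-0.3764, 1.4613).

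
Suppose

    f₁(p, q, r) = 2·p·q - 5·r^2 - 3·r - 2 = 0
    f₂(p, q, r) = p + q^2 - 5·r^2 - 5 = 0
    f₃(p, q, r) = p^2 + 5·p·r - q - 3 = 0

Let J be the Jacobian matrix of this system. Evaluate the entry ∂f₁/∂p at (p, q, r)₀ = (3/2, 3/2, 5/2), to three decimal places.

3.000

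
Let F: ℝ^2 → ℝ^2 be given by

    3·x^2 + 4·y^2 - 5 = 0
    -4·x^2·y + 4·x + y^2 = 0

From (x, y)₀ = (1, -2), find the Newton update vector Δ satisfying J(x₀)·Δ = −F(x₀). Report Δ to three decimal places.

(-0.529, 0.676)

At (1, -2): F = (14.000, 16.000).
Jacobian J = [[6·x, 8·y], [-8·x·y + 4, -4·x^2 + 2·y]].
At the point, J = [[6.000, -16.000], [20.000, -8.000]] (det J = 272.000).
Solving J·Δ = −F gives Δ = (-0.529, 0.676).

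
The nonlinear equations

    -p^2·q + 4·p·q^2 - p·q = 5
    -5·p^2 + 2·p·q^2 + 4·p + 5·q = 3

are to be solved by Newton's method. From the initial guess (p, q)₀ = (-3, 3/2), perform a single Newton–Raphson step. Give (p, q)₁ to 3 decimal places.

(-1.404, 1.151)

At (-3, 3/2): F = (-41.000, -66.000).
Jacobian J = [[-2·p·q + 4·q^2 - q, -p^2 + 8·p·q - p], [-10·p + 2·q^2 + 4, 4·p·q + 5]].
At the point, J = [[16.500, -42.000], [38.500, -13.000]] (det J = 1402.500).
Solving J·Δ = −F gives Δ = (1.596, -0.349).
Then the next iterate is (p, q)₁ = (-1.404, 1.151).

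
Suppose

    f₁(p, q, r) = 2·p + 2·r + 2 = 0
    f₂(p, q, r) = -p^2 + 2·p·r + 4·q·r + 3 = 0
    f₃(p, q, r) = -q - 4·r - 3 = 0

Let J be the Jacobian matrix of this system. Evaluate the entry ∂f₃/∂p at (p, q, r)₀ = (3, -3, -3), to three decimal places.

∂f₃/∂p = 0.
At (3, -3, -3) this is 0.000.

0.000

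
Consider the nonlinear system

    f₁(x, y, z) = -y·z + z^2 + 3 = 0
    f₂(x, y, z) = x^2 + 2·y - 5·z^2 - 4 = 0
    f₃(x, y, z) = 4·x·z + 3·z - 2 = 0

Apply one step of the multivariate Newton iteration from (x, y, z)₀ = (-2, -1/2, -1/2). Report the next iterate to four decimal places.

At (-2, -1/2, -1/2): F = (3.0000, -2.2500, 0.5000).
Jacobian J = [[0, -z, -y + 2·z], [2·x, 2, -10·z], [4·z, 0, 4·x + 3]].
At the point, J = [[0.0000, 0.5000, -0.5000], [-4.0000, 2.0000, 5.0000], [-2.0000, 0.0000, -5.0000]] (det J = -17.0000).
Solving J·Δ = −F gives Δ = (-1.9926, -5.1029, 0.8971).
Then the next iterate is (x, y, z)₁ = (-3.9926, -5.6029, 0.3971).

(-3.9926, -5.6029, 0.3971)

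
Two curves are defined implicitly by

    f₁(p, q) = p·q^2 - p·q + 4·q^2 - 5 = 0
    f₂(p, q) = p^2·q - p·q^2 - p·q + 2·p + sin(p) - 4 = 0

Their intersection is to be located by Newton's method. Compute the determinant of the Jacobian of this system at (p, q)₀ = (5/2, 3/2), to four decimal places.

-86.9431

J = [[q^2 - q, 2·p·q - p + 8·q], [2·p·q - q^2 - q + cos(p) + 2, p^2 - 2·p·q - p]].
At the point, J = [[0.7500, 17.0000], [4.948856, -3.7500]].
det J = -86.9431.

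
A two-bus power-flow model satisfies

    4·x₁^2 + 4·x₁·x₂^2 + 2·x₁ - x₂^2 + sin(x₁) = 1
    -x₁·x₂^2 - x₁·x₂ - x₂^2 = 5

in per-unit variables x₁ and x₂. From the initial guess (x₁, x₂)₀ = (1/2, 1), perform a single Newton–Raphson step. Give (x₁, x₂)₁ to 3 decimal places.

(0.656, -1.089)

At (1/2, 1): F = (2.47943, -7.000).
Jacobian J = [[8·x₁ + 4·x₂^2 + cos(x₁) + 2, 8·x₁·x₂ - 2·x₂], [-x₂^2 - x₂, -2·x₁·x₂ - x₁ - 2·x₂]].
At the point, J = [[10.87758, 2.000], [-2.000, -3.500]] (det J = -34.07154).
Solving J·Δ = −F gives Δ = (0.156, -2.089).
Then the next iterate is (x₁, x₂)₁ = (0.656, -1.089).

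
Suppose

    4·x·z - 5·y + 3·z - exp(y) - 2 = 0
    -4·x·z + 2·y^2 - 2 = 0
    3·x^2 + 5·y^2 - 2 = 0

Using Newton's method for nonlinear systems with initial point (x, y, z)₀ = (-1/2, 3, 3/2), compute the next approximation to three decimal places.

(-0.542, 1.537, 0.649)

At (-1/2, 3, 3/2): F = (-35.58554, 19.000, 43.750).
Jacobian J = [[4·z, -exp(y) - 5, 4·x + 3], [-4·z, 4·y, -4·x], [6·x, 10·y, 0]].
At the point, J = [[6.000, -25.08554, 1.000], [-6.000, 12.000, 2.000], [-3.000, 30.000, 0.000]] (det J = -353.48678).
Solving J·Δ = −F gives Δ = (-0.042, -1.463, -0.851).
Then the next iterate is (x, y, z)₁ = (-0.542, 1.537, 0.649).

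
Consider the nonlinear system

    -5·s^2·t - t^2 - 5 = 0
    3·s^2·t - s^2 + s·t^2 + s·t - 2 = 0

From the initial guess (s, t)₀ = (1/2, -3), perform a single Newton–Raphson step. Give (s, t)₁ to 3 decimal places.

At (1/2, -3): F = (-10.250, -1.500).
Jacobian J = [[-10·s·t, -5·s^2 - 2·t], [6·s·t - 2·s + t^2 + t, 3·s^2 + 2·s·t + s]].
At the point, J = [[15.000, 4.750], [-4.000, -1.750]] (det J = -7.250).
Solving J·Δ = −F gives Δ = (3.457, -8.759).
Then the next iterate is (s, t)₁ = (3.957, -11.759).

(3.957, -11.759)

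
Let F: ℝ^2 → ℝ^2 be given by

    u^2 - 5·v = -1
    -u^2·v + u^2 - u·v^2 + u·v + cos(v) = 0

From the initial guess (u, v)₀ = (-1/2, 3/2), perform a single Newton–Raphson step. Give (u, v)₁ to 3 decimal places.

At (-1/2, 3/2): F = (-6.250, 0.32074).
Jacobian J = [[2·u, -5], [-2·u·v + 2·u - v^2 + v, -u^2 - 2·u·v + u - sin(v)]].
At the point, J = [[-1.000, -5.000], [-0.250, -0.24749]] (det J = -1.00251).
Solving J·Δ = −F gives Δ = (3.143, -1.879).
Then the next iterate is (u, v)₁ = (2.643, -0.379).

(2.643, -0.379)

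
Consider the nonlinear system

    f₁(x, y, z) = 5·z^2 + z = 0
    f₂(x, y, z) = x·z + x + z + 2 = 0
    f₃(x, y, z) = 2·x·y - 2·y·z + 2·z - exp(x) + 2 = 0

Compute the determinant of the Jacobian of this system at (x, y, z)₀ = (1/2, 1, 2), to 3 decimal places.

-189.000

J = [[0, 0, 10·z + 1], [z + 1, 0, x + 1], [2·y - exp(x), 2·x - 2·z, -2·y + 2]].
At the point, J = [[0.000, 0.000, 21.000], [3.000, 0.000, 1.500], [0.35128, -3.000, 0.000]].
det J = -189.000.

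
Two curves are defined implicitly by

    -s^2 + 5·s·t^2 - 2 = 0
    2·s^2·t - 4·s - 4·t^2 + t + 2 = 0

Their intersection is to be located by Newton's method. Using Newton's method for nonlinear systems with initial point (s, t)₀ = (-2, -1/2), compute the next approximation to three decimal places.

At (-2, -1/2): F = (-8.500, 4.500).
Jacobian J = [[-2·s + 5·t^2, 10·s·t], [4·s·t - 4, 2·s^2 - 8·t + 1]].
At the point, J = [[5.250, 10.000], [0.000, 13.000]] (det J = 68.250).
Solving J·Δ = −F gives Δ = (2.278, -0.346).
Then the next iterate is (s, t)₁ = (0.278, -0.846).

(0.278, -0.846)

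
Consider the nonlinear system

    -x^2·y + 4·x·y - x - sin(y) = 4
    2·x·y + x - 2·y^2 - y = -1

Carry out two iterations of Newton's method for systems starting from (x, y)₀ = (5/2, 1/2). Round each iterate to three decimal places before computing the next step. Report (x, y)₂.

At (5/2, 1/2): F = (-5.10443, 5.000).
Jacobian J = [[-2·x·y + 4·y - 1, -x^2 + 4·x - cos(y)], [2·y + 1, 2·x - 4·y - 1]].
At the point, J = [[-1.500, 2.87242], [2.000, 2.000]] (det J = -8.74483).
Solving J·Δ = −F gives Δ = (-2.810, 0.310).
Then the next iterate is (x, y)₁ = (-0.310, 0.810).
Round to (-0.310, 0.810) and repeat: F = (-5.49653, -1.93440), J = [[2.74220, -2.02560], [2.620, -4.860]].
Δ = (2.842, 1.134), so (x, y)₂ = (2.532, 1.944).

(2.532, 1.944)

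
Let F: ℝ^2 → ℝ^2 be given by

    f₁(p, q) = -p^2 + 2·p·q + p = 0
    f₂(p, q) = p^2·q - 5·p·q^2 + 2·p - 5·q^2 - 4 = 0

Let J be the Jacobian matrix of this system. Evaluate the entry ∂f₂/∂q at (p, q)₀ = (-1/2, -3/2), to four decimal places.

7.7500

∂f₂/∂q = p^2 - 10·p·q - 10·q.
At (-1/2, -3/2) this is 7.7500.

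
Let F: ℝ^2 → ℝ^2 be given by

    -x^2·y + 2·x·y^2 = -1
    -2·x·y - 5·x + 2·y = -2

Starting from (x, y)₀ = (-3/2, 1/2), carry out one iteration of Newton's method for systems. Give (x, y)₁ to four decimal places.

At (-3/2, 1/2): F = (-0.8750, 12.0000).
Jacobian J = [[-2·x·y + 2·y^2, -x^2 + 4·x·y], [-2·y - 5, -2·x + 2]].
At the point, J = [[2.0000, -5.2500], [-6.0000, 5.0000]] (det J = -21.5000).
Solving J·Δ = −F gives Δ = (2.7267, 0.8721).
Then the next iterate is (x, y)₁ = (1.2267, 1.3721).

(1.2267, 1.3721)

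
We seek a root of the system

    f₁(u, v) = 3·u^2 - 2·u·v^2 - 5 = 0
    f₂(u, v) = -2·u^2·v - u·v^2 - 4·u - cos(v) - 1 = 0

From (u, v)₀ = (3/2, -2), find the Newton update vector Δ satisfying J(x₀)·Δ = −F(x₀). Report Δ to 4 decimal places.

(0.7794, 0.7892)

At (3/2, -2): F = (-10.2500, -3.583853).
Jacobian J = [[6·u - 2·v^2, -4·u·v], [-4·u·v - v^2 - 4, -2·u^2 - 2·u·v + sin(v)]].
At the point, J = [[1.0000, 12.0000], [4.0000, 0.590703]] (det J = -47.409297).
Solving J·Δ = −F gives Δ = (0.7794, 0.7892).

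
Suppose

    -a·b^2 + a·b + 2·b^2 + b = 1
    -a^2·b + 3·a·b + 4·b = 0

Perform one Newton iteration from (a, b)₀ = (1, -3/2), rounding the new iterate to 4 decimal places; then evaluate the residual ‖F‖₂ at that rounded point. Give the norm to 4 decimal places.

1.4853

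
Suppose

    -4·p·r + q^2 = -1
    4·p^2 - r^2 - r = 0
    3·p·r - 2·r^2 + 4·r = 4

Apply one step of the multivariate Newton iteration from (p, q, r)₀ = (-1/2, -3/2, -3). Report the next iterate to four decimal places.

(5.2692, 24.4038, 2.6154)

At (-1/2, -3/2, -3): F = (-2.7500, -5.0000, -29.5000).
Jacobian J = [[-4·r, 2·q, -4·p], [8·p, 0, -2·r - 1], [3·r, 0, 3·p - 4·r + 4]].
At the point, J = [[12.0000, -3.0000, 2.0000], [-4.0000, 0.0000, 5.0000], [-9.0000, 0.0000, 14.5000]] (det J = -39.0000).
Solving J·Δ = −F gives Δ = (5.7692, 25.9038, 5.6154).
Then the next iterate is (p, q, r)₁ = (5.2692, 24.4038, 2.6154).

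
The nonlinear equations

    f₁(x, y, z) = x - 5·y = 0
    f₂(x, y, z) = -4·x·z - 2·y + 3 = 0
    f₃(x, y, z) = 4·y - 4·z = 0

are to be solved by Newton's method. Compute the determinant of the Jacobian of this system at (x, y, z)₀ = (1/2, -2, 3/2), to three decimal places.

136.000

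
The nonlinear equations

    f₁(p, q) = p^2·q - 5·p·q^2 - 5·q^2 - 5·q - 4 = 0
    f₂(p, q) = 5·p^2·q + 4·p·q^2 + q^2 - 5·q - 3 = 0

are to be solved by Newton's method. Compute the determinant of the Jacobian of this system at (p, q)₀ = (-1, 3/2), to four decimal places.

J = [[2·p·q - 5·q^2, p^2 - 10·p·q - 10·q - 5], [10·p·q + 4·q^2, 5·p^2 + 8·p·q + 2·q - 5]].
At the point, J = [[-14.2500, -4.0000], [-6.0000, -9.0000]].
det J = 104.2500.

104.2500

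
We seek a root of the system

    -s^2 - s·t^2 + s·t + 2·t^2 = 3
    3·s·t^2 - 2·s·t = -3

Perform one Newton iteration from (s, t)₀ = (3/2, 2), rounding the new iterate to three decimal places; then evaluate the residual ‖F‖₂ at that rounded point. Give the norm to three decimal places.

5.389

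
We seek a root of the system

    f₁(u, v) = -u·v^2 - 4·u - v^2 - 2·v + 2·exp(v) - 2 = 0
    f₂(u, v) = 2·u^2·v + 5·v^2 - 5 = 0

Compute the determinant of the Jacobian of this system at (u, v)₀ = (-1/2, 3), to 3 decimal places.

-185.474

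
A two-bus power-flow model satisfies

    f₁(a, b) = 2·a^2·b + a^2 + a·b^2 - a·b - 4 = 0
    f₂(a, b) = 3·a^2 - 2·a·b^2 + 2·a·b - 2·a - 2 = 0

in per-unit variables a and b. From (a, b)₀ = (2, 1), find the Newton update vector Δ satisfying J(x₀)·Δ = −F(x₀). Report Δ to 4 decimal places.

(-0.6216, -0.0541)

At (2, 1): F = (8.0000, 6.0000).
Jacobian J = [[4·a·b + 2·a + b^2 - b, 2·a^2 + 2·a·b - a], [6·a - 2·b^2 + 2·b - 2, -4·a·b + 2·a]].
At the point, J = [[12.0000, 10.0000], [10.0000, -4.0000]] (det J = -148.0000).
Solving J·Δ = −F gives Δ = (-0.6216, -0.0541).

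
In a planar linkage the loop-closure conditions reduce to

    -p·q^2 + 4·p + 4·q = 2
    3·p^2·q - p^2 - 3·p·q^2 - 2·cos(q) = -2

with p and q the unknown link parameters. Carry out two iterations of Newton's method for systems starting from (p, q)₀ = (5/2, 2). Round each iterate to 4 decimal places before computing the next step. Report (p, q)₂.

At (5/2, 2): F = (6.0000, 4.082294).
Jacobian J = [[-q^2 + 4, -2·p·q + 4], [6·p·q - 2·p - 3·q^2, 3·p^2 - 6·p·q + 2·sin(q)]].
At the point, J = [[0.0000, -6.0000], [13.0000, -9.431405]] (det J = 78.0000).
Solving J·Δ = −F gives Δ = (0.4115, 1.0000).
Then the next iterate is (p, q)₁ = (2.9115, 3.0000).
Round to (2.9115, 3.0000) and repeat: F = (-4.5575, -6.815857), J = [[-5.0000, -13.4690], [19.5840, -26.694263]].
Δ = (-0.0752, -0.3105), so (p, q)₂ = (2.8363, 2.6895).

(2.8363, 2.6895)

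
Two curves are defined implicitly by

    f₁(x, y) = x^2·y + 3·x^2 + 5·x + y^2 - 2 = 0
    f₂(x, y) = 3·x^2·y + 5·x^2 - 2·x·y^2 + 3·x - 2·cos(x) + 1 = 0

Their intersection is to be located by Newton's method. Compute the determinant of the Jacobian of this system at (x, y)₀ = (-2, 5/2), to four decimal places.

7.8674

J = [[2·x·y + 6·x + 5, x^2 + 2·y], [6·x·y + 10·x - 2·y^2 + 2·sin(x) + 3, 3·x^2 - 4·x·y]].
At the point, J = [[-17.0000, 9.0000], [-61.318595, 32.0000]].
det J = 7.8674.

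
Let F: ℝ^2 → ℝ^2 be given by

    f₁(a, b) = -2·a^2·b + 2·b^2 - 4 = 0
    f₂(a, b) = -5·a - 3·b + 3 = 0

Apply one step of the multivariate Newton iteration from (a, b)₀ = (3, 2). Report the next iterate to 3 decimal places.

At (3, 2): F = (-32.000, -18.000).
Jacobian J = [[-4·a·b, -2·a^2 + 4·b], [-5, -3]].
At the point, J = [[-24.000, -10.000], [-5.000, -3.000]] (det J = 22.000).
Solving J·Δ = −F gives Δ = (3.818, -12.364).
Then the next iterate is (a, b)₁ = (6.818, -10.364).

(6.818, -10.364)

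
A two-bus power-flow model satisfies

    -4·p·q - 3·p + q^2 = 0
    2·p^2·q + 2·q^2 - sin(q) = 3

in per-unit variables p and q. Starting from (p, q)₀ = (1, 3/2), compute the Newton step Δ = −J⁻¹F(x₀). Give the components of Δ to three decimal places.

(-0.765, 0.137)

At (1, 3/2): F = (-6.750, 3.50251).
Jacobian J = [[-4·q - 3, -4·p + 2·q], [4·p·q, 2·p^2 + 4·q - cos(q)]].
At the point, J = [[-9.000, -1.000], [6.000, 7.92926]] (det J = -65.36337).
Solving J·Δ = −F gives Δ = (-0.765, 0.137).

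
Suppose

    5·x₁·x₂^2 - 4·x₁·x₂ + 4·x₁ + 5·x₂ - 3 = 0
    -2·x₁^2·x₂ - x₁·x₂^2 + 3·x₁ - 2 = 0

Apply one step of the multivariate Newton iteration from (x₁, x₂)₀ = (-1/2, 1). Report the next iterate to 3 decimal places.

At (-1/2, 1): F = (-0.500, -3.500).
Jacobian J = [[5·x₂^2 - 4·x₂ + 4, 10·x₁·x₂ - 4·x₁ + 5], [-4·x₁·x₂ - x₂^2 + 3, -2·x₁^2 - 2·x₁·x₂]].
At the point, J = [[5.000, 2.000], [4.000, 0.500]] (det J = -5.500).
Solving J·Δ = −F gives Δ = (1.227, -2.818).
Then the next iterate is (x₁, x₂)₁ = (0.727, -1.818).

(0.727, -1.818)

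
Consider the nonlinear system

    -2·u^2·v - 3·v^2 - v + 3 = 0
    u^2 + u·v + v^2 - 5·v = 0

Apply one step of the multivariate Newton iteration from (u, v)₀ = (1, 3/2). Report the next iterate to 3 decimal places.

(1.516, 0.555)

At (1, 3/2): F = (-8.250, -2.750).
Jacobian J = [[-4·u·v, -2·u^2 - 6·v - 1], [2·u + v, u + 2·v - 5]].
At the point, J = [[-6.000, -12.000], [3.500, -1.000]] (det J = 48.000).
Solving J·Δ = −F gives Δ = (0.516, -0.945).
Then the next iterate is (u, v)₁ = (1.516, 0.555).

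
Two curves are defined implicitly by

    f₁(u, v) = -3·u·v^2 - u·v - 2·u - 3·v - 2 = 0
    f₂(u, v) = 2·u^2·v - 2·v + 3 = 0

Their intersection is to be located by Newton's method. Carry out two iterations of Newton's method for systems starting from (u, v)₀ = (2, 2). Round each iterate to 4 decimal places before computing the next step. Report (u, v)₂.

At (2, 2): F = (-40.0000, 15.0000).
Jacobian J = [[-3·v^2 - v - 2, -6·u·v - u - 3], [4·u·v, 2·u^2 - 2]].
At the point, J = [[-16.0000, -29.0000], [16.0000, 6.0000]] (det J = 368.0000).
Solving J·Δ = −F gives Δ = (-0.5299, -1.0870).
Then the next iterate is (u, v)₁ = (1.4701, 0.9130).
Round to (1.4701, 0.9130) and repeat: F = (-12.697691, 5.120340), J = [[-5.413707, -12.523308], [5.368805, 2.322388]].
Δ = (-0.6336, -0.7400), so (u, v)₂ = (0.8365, 0.1730).

(0.8365, 0.1730)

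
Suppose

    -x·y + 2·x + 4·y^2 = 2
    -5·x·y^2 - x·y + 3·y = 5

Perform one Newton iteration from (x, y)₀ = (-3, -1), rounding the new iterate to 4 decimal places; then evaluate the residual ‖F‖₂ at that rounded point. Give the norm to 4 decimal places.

At (-3, -1): F = (-7.0000, 4.0000).
Jacobian J = [[-y + 2, -x + 8·y], [-5·y^2 - y, -10·x·y - x + 3]].
At the point, J = [[3.0000, -5.0000], [-4.0000, -24.0000]] (det J = -92.0000).
Solving J·Δ = −F gives Δ = (2.0435, -0.1739).
Then the next iterate is (x, y)₁ = (-0.9565, -1.1739).
Re-evaluating at (-0.9565, -1.1739): F = (0.476329, -3.054053), so ‖F‖₂ = 3.0910.

3.0910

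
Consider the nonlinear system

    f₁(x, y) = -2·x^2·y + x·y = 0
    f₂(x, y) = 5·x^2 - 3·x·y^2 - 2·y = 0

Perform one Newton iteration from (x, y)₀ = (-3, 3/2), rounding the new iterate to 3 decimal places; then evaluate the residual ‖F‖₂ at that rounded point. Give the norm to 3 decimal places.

15.149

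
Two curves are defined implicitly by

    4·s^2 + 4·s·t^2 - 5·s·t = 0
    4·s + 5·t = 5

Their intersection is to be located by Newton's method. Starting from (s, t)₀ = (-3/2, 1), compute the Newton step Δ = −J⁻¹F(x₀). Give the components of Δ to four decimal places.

(0.5426, 0.7660)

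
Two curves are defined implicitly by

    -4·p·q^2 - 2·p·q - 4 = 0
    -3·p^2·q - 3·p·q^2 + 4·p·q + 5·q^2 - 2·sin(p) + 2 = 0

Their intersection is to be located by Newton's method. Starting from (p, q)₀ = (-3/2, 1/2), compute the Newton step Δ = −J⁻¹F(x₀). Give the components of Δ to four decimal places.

At (-3/2, 1/2): F = (-1.0000, -0.005010).
Jacobian J = [[-4·q^2 - 2·q, -8·p·q - 2·p], [-6·p·q - 3·q^2 + 4·q - 2·cos(p), -3·p^2 - 6·p·q + 4·p + 10·q]].
At the point, J = [[-2.0000, 9.0000], [5.608526, -3.2500]] (det J = -43.976730).
Solving J·Δ = −F gives Δ = (0.0749, 0.1278).

(0.0749, 0.1278)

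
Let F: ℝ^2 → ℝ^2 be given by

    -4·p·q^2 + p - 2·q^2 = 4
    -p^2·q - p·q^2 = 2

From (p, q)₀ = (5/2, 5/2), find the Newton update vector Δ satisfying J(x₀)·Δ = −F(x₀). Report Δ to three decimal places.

At (5/2, 5/2): F = (-76.500, -33.250).
Jacobian J = [[-4·q^2 + 1, -8·p·q - 4·q], [-2·p·q - q^2, -p^2 - 2·p·q]].
At the point, J = [[-24.000, -60.000], [-18.750, -18.750]] (det J = -675.000).
Solving J·Δ = −F gives Δ = (-0.831, -0.943).

(-0.831, -0.943)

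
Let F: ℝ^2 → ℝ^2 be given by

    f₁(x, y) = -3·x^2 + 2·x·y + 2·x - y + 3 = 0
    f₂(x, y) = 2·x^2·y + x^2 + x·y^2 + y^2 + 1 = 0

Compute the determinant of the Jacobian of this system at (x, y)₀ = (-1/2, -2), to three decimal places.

J = [[-6·x + 2·y + 2, 2·x - 1], [4·x·y + 2·x + y^2, 2·x^2 + 2·x·y + 2·y]].
At the point, J = [[1.000, -2.000], [7.000, -1.500]].
det J = 12.500.

12.500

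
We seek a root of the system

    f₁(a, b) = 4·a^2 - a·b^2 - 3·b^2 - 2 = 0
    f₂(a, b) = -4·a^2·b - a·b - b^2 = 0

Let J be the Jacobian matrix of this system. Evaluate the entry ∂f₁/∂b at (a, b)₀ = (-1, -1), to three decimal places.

∂f₁/∂b = -2·a·b - 6·b.
At (-1, -1) this is 4.000.

4.000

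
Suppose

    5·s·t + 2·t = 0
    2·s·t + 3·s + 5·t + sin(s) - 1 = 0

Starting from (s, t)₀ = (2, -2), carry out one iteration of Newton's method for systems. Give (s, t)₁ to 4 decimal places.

At (2, -2): F = (-24.0000, -12.090703).
Jacobian J = [[5·t, 5·s + 2], [2·t + cos(s) + 3, 2·s + 5]].
At the point, J = [[-10.0000, 12.0000], [-1.416147, 9.0000]] (det J = -73.006238).
Solving J·Δ = −F gives Δ = (-0.9713, 1.1906).
Then the next iterate is (s, t)₁ = (1.0287, -0.8094).

(1.0287, -0.8094)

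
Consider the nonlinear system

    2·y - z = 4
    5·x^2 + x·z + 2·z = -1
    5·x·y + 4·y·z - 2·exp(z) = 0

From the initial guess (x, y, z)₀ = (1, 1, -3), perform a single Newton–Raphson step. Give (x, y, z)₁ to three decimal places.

(1.787, 0.082, -3.836)

At (1, 1, -3): F = (1.000, -3.000, -7.09957).
Jacobian J = [[0, 2, -1], [10·x + z, 0, x + 2], [5·y, 5·x + 4·z, 4·y - 2·exp(z)]].
At the point, J = [[0.000, 2.000, -1.000], [7.000, 0.000, 3.000], [5.000, -7.000, 3.90043]] (det J = 24.39404).
Solving J·Δ = −F gives Δ = (0.787, -0.918, -0.836).
Then the next iterate is (x, y, z)₁ = (1.787, 0.082, -3.836).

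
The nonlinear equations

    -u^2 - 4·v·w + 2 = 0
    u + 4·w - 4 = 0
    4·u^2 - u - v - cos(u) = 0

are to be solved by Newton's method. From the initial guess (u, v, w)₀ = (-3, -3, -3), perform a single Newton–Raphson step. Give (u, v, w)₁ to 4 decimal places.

(-1.2260, -4.6102, 1.3065)

At (-3, -3, -3): F = (-43.0000, -19.0000, 42.989992).
Jacobian J = [[-2·u, -4·w, -4·v], [1, 0, 4], [8·u + sin(u) - 1, -1, 0]].
At the point, J = [[6.0000, 12.0000, 12.0000], [1.0000, 0.0000, 4.0000], [-25.141120, -1.0000, 0.0000]] (det J = -1194.773760).
Solving J·Δ = −F gives Δ = (1.7740, -1.6102, 4.3065).
Then the next iterate is (u, v, w)₁ = (-1.2260, -4.6102, 1.3065).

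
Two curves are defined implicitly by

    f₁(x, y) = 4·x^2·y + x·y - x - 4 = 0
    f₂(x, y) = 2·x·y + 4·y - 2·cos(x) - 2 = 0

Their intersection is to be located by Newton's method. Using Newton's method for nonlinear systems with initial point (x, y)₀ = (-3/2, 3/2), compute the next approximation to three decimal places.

At (-3/2, 3/2): F = (8.750, -0.64147).
Jacobian J = [[8·x·y + y - 1, 4·x^2 + x], [2·y + 2·sin(x), 2·x + 4]].
At the point, J = [[-17.500, 7.500], [1.00501, 1.000]] (det J = -25.03758).
Solving J·Δ = −F gives Δ = (0.542, 0.097).
Then the next iterate is (x, y)₁ = (-0.958, 1.597).

(-0.958, 1.597)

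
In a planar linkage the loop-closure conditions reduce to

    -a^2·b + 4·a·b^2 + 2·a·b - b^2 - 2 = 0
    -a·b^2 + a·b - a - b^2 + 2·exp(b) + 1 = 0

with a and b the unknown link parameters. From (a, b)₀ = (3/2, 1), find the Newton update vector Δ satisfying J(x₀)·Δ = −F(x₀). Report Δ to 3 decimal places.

At (3/2, 1): F = (3.750, 3.93656).
Jacobian J = [[-2·a·b + 4·b^2 + 2·b, -a^2 + 8·a·b + 2·a - 2·b], [-b^2 + b - 1, -2·a·b + a - 2·b + 2·exp(b)]].
At the point, J = [[3.000, 10.750], [-1.000, 1.93656]] (det J = 16.55969).
Solving J·Δ = −F gives Δ = (2.117, -0.940).

(2.117, -0.940)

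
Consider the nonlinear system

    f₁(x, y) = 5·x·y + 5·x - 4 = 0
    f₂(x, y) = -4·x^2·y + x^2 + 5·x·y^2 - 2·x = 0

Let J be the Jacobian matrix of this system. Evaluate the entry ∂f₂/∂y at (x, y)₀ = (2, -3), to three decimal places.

∂f₂/∂y = -4·x^2 + 10·x·y.
At (2, -3) this is -76.000.

-76.000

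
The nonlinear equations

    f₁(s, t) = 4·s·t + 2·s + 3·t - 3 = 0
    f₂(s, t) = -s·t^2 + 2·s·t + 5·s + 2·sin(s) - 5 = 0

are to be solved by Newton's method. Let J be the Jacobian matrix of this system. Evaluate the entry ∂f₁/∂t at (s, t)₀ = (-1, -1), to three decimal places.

∂f₁/∂t = 4·s + 3.
At (-1, -1) this is -1.000.

-1.000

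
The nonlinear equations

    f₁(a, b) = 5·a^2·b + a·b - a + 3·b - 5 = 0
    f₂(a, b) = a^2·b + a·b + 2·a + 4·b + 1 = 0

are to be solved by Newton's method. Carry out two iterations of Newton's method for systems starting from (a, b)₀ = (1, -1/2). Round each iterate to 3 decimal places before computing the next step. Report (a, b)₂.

(-3.470, 1.551)

At (1, -1/2): F = (-10.500, 0.000).
Jacobian J = [[10·a·b + b - 1, 5·a^2 + a + 3], [2·a·b + b + 2, a^2 + a + 4]].
At the point, J = [[-6.500, 9.000], [0.500, 6.000]] (det J = -43.500).
Solving J·Δ = −F gives Δ = (-1.448, 0.121).
Then the next iterate is (a, b)₁ = (-0.448, -0.379).
Round to (-0.448, -0.379) and repeat: F = (-5.89954, -1.31827), J = [[0.31892, 3.55552], [1.96058, 3.75270]].
Δ = (-3.022, 1.930), so (a, b)₂ = (-3.470, 1.551).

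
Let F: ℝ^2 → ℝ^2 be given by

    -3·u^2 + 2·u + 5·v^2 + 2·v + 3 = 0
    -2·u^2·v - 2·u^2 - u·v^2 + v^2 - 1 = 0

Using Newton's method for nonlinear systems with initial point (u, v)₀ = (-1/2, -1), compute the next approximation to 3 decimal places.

(-0.926, -0.735)

At (-1/2, -1): F = (4.250, 0.500).
Jacobian J = [[-6·u + 2, 10·v + 2], [-4·u·v - 4·u - v^2, -2·u^2 - 2·u·v + 2·v]].
At the point, J = [[5.000, -8.000], [-1.000, -3.500]] (det J = -25.500).
Solving J·Δ = −F gives Δ = (-0.426, 0.265).
Then the next iterate is (u, v)₁ = (-0.926, -0.735).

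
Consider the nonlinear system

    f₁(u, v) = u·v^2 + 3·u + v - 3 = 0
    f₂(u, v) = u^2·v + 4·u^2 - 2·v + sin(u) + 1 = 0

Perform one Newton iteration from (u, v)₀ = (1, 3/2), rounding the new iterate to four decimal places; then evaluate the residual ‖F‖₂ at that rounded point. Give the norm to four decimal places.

At (1, 3/2): F = (3.7500, 4.341471).
Jacobian J = [[v^2 + 3, 2·u·v + 1], [2·u·v + 8·u + cos(u), u^2 - 2]].
At the point, J = [[5.2500, 4.0000], [11.540302, -1.0000]] (det J = -51.411209).
Solving J·Δ = −F gives Δ = (-0.4107, -0.3984).
Then the next iterate is (u, v)₁ = (0.5893, 1.1016).
Re-evaluating at (0.5893, 1.1016): F = (0.584629, 1.124235), so ‖F‖₂ = 1.2672.

1.2672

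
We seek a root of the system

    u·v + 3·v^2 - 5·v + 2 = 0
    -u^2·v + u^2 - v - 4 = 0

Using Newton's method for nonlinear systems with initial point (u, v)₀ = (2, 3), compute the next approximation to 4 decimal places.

(0.8095, 1.9048)

At (2, 3): F = (20.0000, -15.0000).
Jacobian J = [[v, u + 6·v - 5], [-2·u·v + 2·u, -u^2 - 1]].
At the point, J = [[3.0000, 15.0000], [-8.0000, -5.0000]] (det J = 105.0000).
Solving J·Δ = −F gives Δ = (-1.1905, -1.0952).
Then the next iterate is (u, v)₁ = (0.8095, 1.9048).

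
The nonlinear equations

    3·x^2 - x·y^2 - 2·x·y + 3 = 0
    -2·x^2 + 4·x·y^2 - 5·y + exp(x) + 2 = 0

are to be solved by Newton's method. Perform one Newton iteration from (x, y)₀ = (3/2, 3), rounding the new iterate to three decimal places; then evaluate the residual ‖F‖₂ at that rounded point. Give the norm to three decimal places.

At (3/2, 3): F = (-12.750, 40.98169).
Jacobian J = [[6·x - y^2 - 2·y, -2·x·y - 2·x], [-4·x + 4·y^2 + exp(x), 8·x·y - 5]].
At the point, J = [[-6.000, -12.000], [34.48169, 31.000]] (det J = 227.78027).
Solving J·Δ = −F gives Δ = (-0.424, -0.851).
Then the next iterate is (x, y)₁ = (1.076, 2.149).
Re-evaluating at (1.076, 2.149): F = (-3.12050, 11.74911), so ‖F‖₂ = 12.156.

12.156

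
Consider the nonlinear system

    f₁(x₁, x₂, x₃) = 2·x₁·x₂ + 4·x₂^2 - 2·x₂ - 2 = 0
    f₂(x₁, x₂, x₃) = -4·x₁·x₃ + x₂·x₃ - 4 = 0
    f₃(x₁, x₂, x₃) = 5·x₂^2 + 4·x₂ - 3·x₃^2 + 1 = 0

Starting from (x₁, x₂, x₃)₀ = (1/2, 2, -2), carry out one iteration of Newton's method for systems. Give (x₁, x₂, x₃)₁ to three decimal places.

(0.781, 1.125, -1.667)

At (1/2, 2, -2): F = (12.000, -4.000, 17.000).
Jacobian J = [[2·x₂, 2·x₁ + 8·x₂ - 2, 0], [-4·x₃, x₃, -4·x₁ + x₂], [0, 10·x₂ + 4, -6·x₃]].
At the point, J = [[4.000, 15.000, 0.000], [8.000, -2.000, 0.000], [0.000, 24.000, 12.000]] (det J = -1536.000).
Solving J·Δ = −F gives Δ = (0.281, -0.875, 0.333).
Then the next iterate is (x₁, x₂, x₃)₁ = (0.781, 1.125, -1.667).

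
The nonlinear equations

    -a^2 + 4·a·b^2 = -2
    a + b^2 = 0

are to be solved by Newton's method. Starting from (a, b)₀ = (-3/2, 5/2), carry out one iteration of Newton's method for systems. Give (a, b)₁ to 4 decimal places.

(-1.2279, 1.4956)

At (-3/2, 5/2): F = (-37.7500, 4.7500).
Jacobian J = [[-2·a + 4·b^2, 8·a·b], [1, 2·b]].
At the point, J = [[28.0000, -30.0000], [1.0000, 5.0000]] (det J = 170.0000).
Solving J·Δ = −F gives Δ = (0.2721, -1.0044).
Then the next iterate is (a, b)₁ = (-1.2279, 1.4956).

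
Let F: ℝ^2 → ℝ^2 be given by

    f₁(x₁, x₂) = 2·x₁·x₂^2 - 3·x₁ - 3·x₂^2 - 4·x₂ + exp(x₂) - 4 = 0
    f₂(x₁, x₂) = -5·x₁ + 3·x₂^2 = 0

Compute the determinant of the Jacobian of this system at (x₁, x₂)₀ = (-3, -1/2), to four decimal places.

35.5327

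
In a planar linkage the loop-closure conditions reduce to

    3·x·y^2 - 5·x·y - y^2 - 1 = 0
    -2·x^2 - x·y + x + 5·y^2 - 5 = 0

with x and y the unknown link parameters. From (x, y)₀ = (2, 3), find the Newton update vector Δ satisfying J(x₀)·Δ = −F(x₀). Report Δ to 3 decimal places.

At (2, 3): F = (14.000, 28.000).
Jacobian J = [[3·y^2 - 5·y, 6·x·y - 5·x - 2·y], [-4·x - y + 1, -x + 10·y]].
At the point, J = [[12.000, 20.000], [-10.000, 28.000]] (det J = 536.000).
Solving J·Δ = −F gives Δ = (0.313, -0.888).

(0.313, -0.888)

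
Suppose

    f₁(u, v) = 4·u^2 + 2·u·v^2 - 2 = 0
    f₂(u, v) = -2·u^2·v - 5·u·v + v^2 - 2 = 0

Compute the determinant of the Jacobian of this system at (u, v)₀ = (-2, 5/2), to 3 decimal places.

J = [[8·u + 2·v^2, 4·u·v], [-4·u·v - 5·v, -2·u^2 - 5·u + 2·v]].
At the point, J = [[-3.500, -20.000], [7.500, 7.000]].
det J = 125.500.

125.500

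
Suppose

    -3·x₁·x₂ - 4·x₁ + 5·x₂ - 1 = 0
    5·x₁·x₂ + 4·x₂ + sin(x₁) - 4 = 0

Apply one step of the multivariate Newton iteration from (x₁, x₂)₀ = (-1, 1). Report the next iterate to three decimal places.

At (-1, 1): F = (11.000, -5.84147).
Jacobian J = [[-3·x₂ - 4, -3·x₁ + 5], [5·x₂ + cos(x₁), 5·x₁ + 4]].
At the point, J = [[-7.000, 8.000], [5.54030, -1.000]] (det J = -37.32242).
Solving J·Δ = −F gives Δ = (0.957, -0.537).
Then the next iterate is (x₁, x₂)₁ = (-0.043, 0.463).

(-0.043, 0.463)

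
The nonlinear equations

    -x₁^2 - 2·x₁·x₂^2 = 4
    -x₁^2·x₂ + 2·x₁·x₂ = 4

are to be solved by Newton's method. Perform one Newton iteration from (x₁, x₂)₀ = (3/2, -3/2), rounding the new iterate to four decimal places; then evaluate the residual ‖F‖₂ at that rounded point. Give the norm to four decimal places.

At (3/2, -3/2): F = (-13.0000, -5.1250).
Jacobian J = [[-2·x₁ - 2·x₂^2, -4·x₁·x₂], [-2·x₁·x₂ + 2·x₂, -x₁^2 + 2·x₁]].
At the point, J = [[-7.5000, 9.0000], [1.5000, 0.7500]] (det J = -19.1250).
Solving J·Δ = −F gives Δ = (1.9020, 3.0294).
Then the next iterate is (x₁, x₂)₁ = (3.4020, 1.5294).
Re-evaluating at (3.4020, 1.5294): F = (-31.488598, -11.294632), so ‖F‖₂ = 33.4530.

33.4530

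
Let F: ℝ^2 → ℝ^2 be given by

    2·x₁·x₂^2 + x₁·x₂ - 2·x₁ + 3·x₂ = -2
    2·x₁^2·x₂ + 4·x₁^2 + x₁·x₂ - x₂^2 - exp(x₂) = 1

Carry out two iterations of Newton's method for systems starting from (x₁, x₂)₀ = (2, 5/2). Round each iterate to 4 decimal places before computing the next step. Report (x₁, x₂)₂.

At (2, 5/2): F = (35.5000, 21.567506).
Jacobian J = [[2·x₂^2 + x₂ - 2, 4·x₁·x₂ + x₁ + 3], [4·x₁·x₂ + 8·x₁ + x₂, 2·x₁^2 + x₁ - 2·x₂ - exp(x₂)]].
At the point, J = [[13.0000, 25.0000], [38.5000, -7.182494]] (det J = -1055.872421).
Solving J·Δ = −F gives Δ = (-0.7521, -1.0289).
Then the next iterate is (x₁, x₂)₁ = (1.2479, 1.4711).
Round to (1.2479, 1.4711) and repeat: F = (11.154534, 5.128400), J = [[3.799370, 11.591043], [18.797443, -2.933813]].
Δ = (-0.4024, -0.8304), so (x₁, x₂)₂ = (0.8455, 0.6407).

(0.8455, 0.6407)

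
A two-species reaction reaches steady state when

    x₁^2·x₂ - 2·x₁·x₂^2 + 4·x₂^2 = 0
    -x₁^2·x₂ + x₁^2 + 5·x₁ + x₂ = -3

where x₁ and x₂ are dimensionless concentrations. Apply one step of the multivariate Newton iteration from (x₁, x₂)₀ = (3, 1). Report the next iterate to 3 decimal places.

(0.351, 1.719)

At (3, 1): F = (7.000, 19.000).
Jacobian J = [[2·x₁·x₂ - 2·x₂^2, x₁^2 - 4·x₁·x₂ + 8·x₂], [-2·x₁·x₂ + 2·x₁ + 5, -x₁^2 + 1]].
At the point, J = [[4.000, 5.000], [5.000, -8.000]] (det J = -57.000).
Solving J·Δ = −F gives Δ = (-2.649, 0.719).
Then the next iterate is (x₁, x₂)₁ = (0.351, 1.719).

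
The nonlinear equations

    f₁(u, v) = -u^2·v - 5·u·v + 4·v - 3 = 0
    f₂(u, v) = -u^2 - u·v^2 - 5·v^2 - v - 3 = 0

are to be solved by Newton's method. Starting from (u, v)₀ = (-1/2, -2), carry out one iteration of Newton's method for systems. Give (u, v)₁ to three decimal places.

At (-1/2, -2): F = (-15.500, -19.250).
Jacobian J = [[-2·u·v - 5·v, -u^2 - 5·u + 4], [-2·u - v^2, -2·u·v - 10·v - 1]].
At the point, J = [[8.000, 6.250], [-3.000, 17.000]] (det J = 154.750).
Solving J·Δ = −F gives Δ = (0.925, 1.296).
Then the next iterate is (u, v)₁ = (0.425, -0.704).

(0.425, -0.704)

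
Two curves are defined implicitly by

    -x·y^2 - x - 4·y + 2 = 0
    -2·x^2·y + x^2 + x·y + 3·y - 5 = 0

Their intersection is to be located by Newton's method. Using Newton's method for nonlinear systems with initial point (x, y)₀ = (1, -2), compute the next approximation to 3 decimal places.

(2.000, -2.000)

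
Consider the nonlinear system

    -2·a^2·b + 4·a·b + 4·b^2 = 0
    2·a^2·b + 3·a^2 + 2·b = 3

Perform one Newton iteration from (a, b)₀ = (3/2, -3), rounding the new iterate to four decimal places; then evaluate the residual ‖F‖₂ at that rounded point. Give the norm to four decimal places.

12.6179

At (3/2, -3): F = (31.5000, -15.7500).
Jacobian J = [[-4·a·b + 4·b, -2·a^2 + 4·a + 8·b], [4·a·b + 6·a, 2·a^2 + 2]].
At the point, J = [[6.0000, -22.5000], [-9.0000, 6.5000]] (det J = -163.5000).
Solving J·Δ = −F gives Δ = (-0.9151, 1.1560).
Then the next iterate is (a, b)₁ = (0.5849, -1.8440).
Re-evaluating at (0.5849, -1.8440): F = (10.548816, -6.923370), so ‖F‖₂ = 12.6179.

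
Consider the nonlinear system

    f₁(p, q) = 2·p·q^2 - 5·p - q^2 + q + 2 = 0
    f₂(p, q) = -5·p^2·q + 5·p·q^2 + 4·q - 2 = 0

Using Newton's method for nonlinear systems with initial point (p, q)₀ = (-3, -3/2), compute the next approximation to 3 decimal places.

(-2.234, -1.471)

At (-3, -3/2): F = (-0.250, 25.750).
Jacobian J = [[2·q^2 - 5, 4·p·q - 2·q + 1], [-10·p·q + 5·q^2, -5·p^2 + 10·p·q + 4]].
At the point, J = [[-0.500, 22.000], [-33.750, 4.000]] (det J = 740.500).
Solving J·Δ = −F gives Δ = (0.766, 0.029).
Then the next iterate is (p, q)₁ = (-2.234, -1.471).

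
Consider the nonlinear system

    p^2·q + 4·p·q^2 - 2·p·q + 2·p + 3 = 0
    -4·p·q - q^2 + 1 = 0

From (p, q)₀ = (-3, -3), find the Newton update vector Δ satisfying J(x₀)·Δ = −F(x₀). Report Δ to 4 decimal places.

At (-3, -3): F = (-156.0000, -44.0000).
Jacobian J = [[2·p·q + 4·q^2 - 2·q + 2, p^2 + 8·p·q - 2·p], [-4·q, -4·p - 2·q]].
At the point, J = [[62.0000, 87.0000], [12.0000, 18.0000]] (det J = 72.0000).
Solving J·Δ = −F gives Δ = (-14.1667, 11.8889).

(-14.1667, 11.8889)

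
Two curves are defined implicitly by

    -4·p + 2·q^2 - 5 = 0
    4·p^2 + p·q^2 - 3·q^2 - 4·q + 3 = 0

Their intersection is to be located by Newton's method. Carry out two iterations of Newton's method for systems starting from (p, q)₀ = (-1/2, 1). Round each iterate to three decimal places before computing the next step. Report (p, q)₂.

At (-1/2, 1): F = (-1.000, -3.500).
Jacobian J = [[-4, 4·q], [8·p + q^2, 2·p·q - 6·q - 4]].
At the point, J = [[-4.000, 4.000], [-3.000, -11.000]] (det J = 56.000).
Solving J·Δ = −F gives Δ = (-0.446, -0.196).
Then the next iterate is (p, q)₁ = (-0.946, 0.804).
Round to (-0.946, 0.804) and repeat: F = (0.07683, 0.81291), J = [[-4.000, 3.216], [-6.92158, -10.34517]].
Δ = (0.054, 0.043), so (p, q)₂ = (-0.892, 0.847).

(-0.892, 0.847)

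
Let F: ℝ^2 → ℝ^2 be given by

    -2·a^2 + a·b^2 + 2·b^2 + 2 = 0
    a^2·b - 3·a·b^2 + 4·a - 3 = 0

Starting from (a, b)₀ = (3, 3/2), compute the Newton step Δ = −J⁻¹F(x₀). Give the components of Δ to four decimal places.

At (3, 3/2): F = (-4.7500, 2.2500).
Jacobian J = [[-4·a + b^2, 2·a·b + 4·b], [2·a·b - 3·b^2 + 4, a^2 - 6·a·b]].
At the point, J = [[-9.7500, 15.0000], [6.2500, -18.0000]] (det J = 81.7500).
Solving J·Δ = −F gives Δ = (-0.6330, -0.0948).

(-0.6330, -0.0948)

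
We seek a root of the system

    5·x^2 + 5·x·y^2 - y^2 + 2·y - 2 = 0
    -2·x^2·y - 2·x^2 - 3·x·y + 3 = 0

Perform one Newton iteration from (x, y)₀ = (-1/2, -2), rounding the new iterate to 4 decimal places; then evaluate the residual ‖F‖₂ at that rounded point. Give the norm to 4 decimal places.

2.2721

At (-1/2, -2): F = (-18.7500, 0.5000).
Jacobian J = [[10·x + 5·y^2, 10·x·y - 2·y + 2], [-4·x·y - 4·x - 3·y, -2·x^2 - 3·x]].
At the point, J = [[15.0000, 16.0000], [4.0000, 1.0000]] (det J = -49.0000).
Solving J·Δ = −F gives Δ = (-0.5459, 1.6837).
Then the next iterate is (x, y)₁ = (-1.0459, -0.3163).
Re-evaluating at (-1.0459, -0.3163): F = (2.213699, 0.511737), so ‖F‖₂ = 2.2721.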